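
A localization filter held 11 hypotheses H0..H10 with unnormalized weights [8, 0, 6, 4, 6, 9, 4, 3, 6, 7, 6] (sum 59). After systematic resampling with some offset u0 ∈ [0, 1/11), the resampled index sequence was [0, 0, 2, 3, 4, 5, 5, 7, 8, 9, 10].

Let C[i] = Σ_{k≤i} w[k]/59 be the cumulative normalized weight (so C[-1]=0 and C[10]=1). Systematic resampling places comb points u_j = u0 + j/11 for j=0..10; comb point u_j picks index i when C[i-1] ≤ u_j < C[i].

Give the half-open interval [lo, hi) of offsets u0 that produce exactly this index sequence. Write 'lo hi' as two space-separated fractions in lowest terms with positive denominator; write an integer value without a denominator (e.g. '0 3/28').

0 9/649

C = [8/59, 8/59, 14/59, 18/59, 24/59, 33/59, 37/59, 40/59, 46/59, 53/59, 1]
j=0 picked index 0: u0 ∈ [0, 8/59)
j=1 picked index 0: u0 ∈ [-1/11, 29/649)
j=2 picked index 2: u0 ∈ [-30/649, 36/649)
j=3 picked index 3: u0 ∈ [-23/649, 21/649)
j=4 picked index 4: u0 ∈ [-38/649, 28/649)
j=5 picked index 5: u0 ∈ [-31/649, 68/649)
j=6 picked index 5: u0 ∈ [-90/649, 9/649)
j=7 picked index 7: u0 ∈ [-6/649, 27/649)
j=8 picked index 8: u0 ∈ [-32/649, 34/649)
j=9 picked index 9: u0 ∈ [-25/649, 52/649)
j=10 picked index 10: u0 ∈ [-7/649, 1/11)
intersection: [0, 9/649)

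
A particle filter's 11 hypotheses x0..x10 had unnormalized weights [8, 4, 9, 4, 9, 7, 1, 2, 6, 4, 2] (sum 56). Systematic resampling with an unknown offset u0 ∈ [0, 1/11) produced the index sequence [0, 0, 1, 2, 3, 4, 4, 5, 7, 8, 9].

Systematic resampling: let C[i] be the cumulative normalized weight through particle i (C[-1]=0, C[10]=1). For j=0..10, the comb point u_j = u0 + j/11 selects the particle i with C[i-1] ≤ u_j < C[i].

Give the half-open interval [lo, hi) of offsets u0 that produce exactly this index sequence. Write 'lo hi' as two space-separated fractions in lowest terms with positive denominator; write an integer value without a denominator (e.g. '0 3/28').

1/44 5/154

C = [1/7, 3/14, 3/8, 25/56, 17/28, 41/56, 3/4, 11/14, 25/28, 27/28, 1]
j=0 picked index 0: u0 ∈ [0, 1/7)
j=1 picked index 0: u0 ∈ [-1/11, 4/77)
j=2 picked index 1: u0 ∈ [-3/77, 5/154)
j=3 picked index 2: u0 ∈ [-9/154, 9/88)
j=4 picked index 3: u0 ∈ [1/88, 51/616)
j=5 picked index 4: u0 ∈ [-5/616, 47/308)
j=6 picked index 4: u0 ∈ [-61/616, 19/308)
j=7 picked index 5: u0 ∈ [-9/308, 59/616)
j=8 picked index 7: u0 ∈ [1/44, 9/154)
j=9 picked index 8: u0 ∈ [-5/154, 23/308)
j=10 picked index 9: u0 ∈ [-5/308, 17/308)
intersection: [1/44, 5/154)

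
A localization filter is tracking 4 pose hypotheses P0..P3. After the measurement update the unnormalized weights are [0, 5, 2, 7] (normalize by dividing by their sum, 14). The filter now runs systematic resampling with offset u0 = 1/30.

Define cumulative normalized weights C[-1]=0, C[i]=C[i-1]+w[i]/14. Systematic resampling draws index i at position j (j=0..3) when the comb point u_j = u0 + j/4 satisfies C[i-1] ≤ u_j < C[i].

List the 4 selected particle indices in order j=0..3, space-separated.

1 1 3 3

C = [0, 5/14, 1/2, 1]
j=0: u_0=1/30 ∈ [0, 5/14) → index 1
j=1: u_1=17/60 ∈ [0, 5/14) → index 1
j=2: u_2=8/15 ∈ [1/2, 1) → index 3
j=3: u_3=47/60 ∈ [1/2, 1) → index 3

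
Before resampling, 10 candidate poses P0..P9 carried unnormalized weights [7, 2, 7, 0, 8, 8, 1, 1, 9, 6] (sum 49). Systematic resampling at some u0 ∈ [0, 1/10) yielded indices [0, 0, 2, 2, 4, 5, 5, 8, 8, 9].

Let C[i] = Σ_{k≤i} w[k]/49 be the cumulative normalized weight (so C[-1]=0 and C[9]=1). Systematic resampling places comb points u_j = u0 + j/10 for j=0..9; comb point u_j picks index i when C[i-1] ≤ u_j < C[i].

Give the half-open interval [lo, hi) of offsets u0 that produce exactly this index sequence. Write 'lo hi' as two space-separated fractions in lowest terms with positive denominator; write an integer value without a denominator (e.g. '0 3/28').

C = [1/7, 9/49, 16/49, 16/49, 24/49, 32/49, 33/49, 34/49, 43/49, 1]
j=0 picked index 0: u0 ∈ [0, 1/7)
j=1 picked index 0: u0 ∈ [-1/10, 3/70)
j=2 picked index 2: u0 ∈ [-4/245, 31/245)
j=3 picked index 2: u0 ∈ [-57/490, 13/490)
j=4 picked index 4: u0 ∈ [-18/245, 22/245)
j=5 picked index 5: u0 ∈ [-1/98, 15/98)
j=6 picked index 5: u0 ∈ [-27/245, 13/245)
j=7 picked index 8: u0 ∈ [-3/490, 87/490)
j=8 picked index 8: u0 ∈ [-26/245, 19/245)
j=9 picked index 9: u0 ∈ [-11/490, 1/10)
intersection: [0, 13/490)

0 13/490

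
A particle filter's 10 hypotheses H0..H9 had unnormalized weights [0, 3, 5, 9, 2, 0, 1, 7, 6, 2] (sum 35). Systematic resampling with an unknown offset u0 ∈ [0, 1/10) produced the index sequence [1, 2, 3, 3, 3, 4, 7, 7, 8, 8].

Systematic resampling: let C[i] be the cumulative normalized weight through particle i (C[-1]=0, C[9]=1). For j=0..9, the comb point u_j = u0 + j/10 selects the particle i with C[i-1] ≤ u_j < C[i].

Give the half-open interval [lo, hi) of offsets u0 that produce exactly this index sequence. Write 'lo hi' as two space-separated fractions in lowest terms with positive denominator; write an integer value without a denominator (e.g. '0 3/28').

1/35 3/70

C = [0, 3/35, 8/35, 17/35, 19/35, 19/35, 4/7, 27/35, 33/35, 1]
j=0 picked index 1: u0 ∈ [0, 3/35)
j=1 picked index 2: u0 ∈ [-1/70, 9/70)
j=2 picked index 3: u0 ∈ [1/35, 2/7)
j=3 picked index 3: u0 ∈ [-1/14, 13/70)
j=4 picked index 3: u0 ∈ [-6/35, 3/35)
j=5 picked index 4: u0 ∈ [-1/70, 3/70)
j=6 picked index 7: u0 ∈ [-1/35, 6/35)
j=7 picked index 7: u0 ∈ [-9/70, 1/14)
j=8 picked index 8: u0 ∈ [-1/35, 1/7)
j=9 picked index 8: u0 ∈ [-9/70, 3/70)
intersection: [1/35, 3/70)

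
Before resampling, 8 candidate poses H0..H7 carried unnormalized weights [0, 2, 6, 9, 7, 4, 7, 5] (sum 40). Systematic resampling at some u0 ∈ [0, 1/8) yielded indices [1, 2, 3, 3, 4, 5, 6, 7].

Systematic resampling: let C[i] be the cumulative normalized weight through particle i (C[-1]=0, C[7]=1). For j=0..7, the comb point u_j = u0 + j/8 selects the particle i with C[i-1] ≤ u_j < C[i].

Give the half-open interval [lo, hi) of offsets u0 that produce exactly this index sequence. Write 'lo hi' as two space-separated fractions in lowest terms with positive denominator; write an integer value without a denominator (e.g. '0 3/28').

C = [0, 1/20, 1/5, 17/40, 3/5, 7/10, 7/8, 1]
j=0 picked index 1: u0 ∈ [0, 1/20)
j=1 picked index 2: u0 ∈ [-3/40, 3/40)
j=2 picked index 3: u0 ∈ [-1/20, 7/40)
j=3 picked index 3: u0 ∈ [-7/40, 1/20)
j=4 picked index 4: u0 ∈ [-3/40, 1/10)
j=5 picked index 5: u0 ∈ [-1/40, 3/40)
j=6 picked index 6: u0 ∈ [-1/20, 1/8)
j=7 picked index 7: u0 ∈ [0, 1/8)
intersection: [0, 1/20)

0 1/20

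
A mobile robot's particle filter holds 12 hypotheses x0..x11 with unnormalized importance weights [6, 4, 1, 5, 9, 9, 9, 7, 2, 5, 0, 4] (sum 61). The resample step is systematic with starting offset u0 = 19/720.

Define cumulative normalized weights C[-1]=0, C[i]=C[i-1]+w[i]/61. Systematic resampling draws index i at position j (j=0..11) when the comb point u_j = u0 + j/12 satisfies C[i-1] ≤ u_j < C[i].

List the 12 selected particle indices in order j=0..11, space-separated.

C = [6/61, 10/61, 11/61, 16/61, 25/61, 34/61, 43/61, 50/61, 52/61, 57/61, 57/61, 1]
j=0: u_0=19/720 ∈ [0, 6/61) → index 0
j=1: u_1=79/720 ∈ [6/61, 10/61) → index 1
j=2: u_2=139/720 ∈ [11/61, 16/61) → index 3
j=3: u_3=199/720 ∈ [16/61, 25/61) → index 4
j=4: u_4=259/720 ∈ [16/61, 25/61) → index 4
j=5: u_5=319/720 ∈ [25/61, 34/61) → index 5
j=6: u_6=379/720 ∈ [25/61, 34/61) → index 5
j=7: u_7=439/720 ∈ [34/61, 43/61) → index 6
j=8: u_8=499/720 ∈ [34/61, 43/61) → index 6
j=9: u_9=559/720 ∈ [43/61, 50/61) → index 7
j=10: u_10=619/720 ∈ [52/61, 57/61) → index 9
j=11: u_11=679/720 ∈ [57/61, 1) → index 11

0 1 3 4 4 5 5 6 6 7 9 11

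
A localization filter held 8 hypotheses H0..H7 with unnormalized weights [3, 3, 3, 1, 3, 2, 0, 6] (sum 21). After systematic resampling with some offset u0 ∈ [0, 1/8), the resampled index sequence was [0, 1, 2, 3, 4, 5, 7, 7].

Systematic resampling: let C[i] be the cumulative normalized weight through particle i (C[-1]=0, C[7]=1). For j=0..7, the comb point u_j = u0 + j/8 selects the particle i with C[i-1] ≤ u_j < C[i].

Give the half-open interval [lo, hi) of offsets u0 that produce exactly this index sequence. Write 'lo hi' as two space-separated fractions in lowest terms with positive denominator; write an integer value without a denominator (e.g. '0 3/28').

3/56 5/56

C = [1/7, 2/7, 3/7, 10/21, 13/21, 5/7, 5/7, 1]
j=0 picked index 0: u0 ∈ [0, 1/7)
j=1 picked index 1: u0 ∈ [1/56, 9/56)
j=2 picked index 2: u0 ∈ [1/28, 5/28)
j=3 picked index 3: u0 ∈ [3/56, 17/168)
j=4 picked index 4: u0 ∈ [-1/42, 5/42)
j=5 picked index 5: u0 ∈ [-1/168, 5/56)
j=6 picked index 7: u0 ∈ [-1/28, 1/4)
j=7 picked index 7: u0 ∈ [-9/56, 1/8)
intersection: [3/56, 5/56)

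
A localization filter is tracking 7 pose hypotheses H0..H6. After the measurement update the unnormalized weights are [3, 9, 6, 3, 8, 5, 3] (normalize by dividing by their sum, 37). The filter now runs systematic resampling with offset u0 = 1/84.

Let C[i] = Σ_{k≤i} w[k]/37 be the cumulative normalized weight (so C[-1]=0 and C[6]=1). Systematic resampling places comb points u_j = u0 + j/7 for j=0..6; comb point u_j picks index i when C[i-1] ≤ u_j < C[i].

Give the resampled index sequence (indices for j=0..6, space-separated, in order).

C = [3/37, 12/37, 18/37, 21/37, 29/37, 34/37, 1]
j=0: u_0=1/84 ∈ [0, 3/37) → index 0
j=1: u_1=13/84 ∈ [3/37, 12/37) → index 1
j=2: u_2=25/84 ∈ [3/37, 12/37) → index 1
j=3: u_3=37/84 ∈ [12/37, 18/37) → index 2
j=4: u_4=7/12 ∈ [21/37, 29/37) → index 4
j=5: u_5=61/84 ∈ [21/37, 29/37) → index 4
j=6: u_6=73/84 ∈ [29/37, 34/37) → index 5

0 1 1 2 4 4 5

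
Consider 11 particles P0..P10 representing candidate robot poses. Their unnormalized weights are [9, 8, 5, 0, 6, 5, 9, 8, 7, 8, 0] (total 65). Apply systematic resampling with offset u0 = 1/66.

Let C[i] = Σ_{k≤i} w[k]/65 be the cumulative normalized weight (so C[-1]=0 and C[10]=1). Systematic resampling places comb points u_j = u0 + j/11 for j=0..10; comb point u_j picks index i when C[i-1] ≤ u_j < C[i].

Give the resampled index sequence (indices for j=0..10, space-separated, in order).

0 0 1 2 4 5 6 7 7 8 9

C = [9/65, 17/65, 22/65, 22/65, 28/65, 33/65, 42/65, 10/13, 57/65, 1, 1]
j=0: u_0=1/66 ∈ [0, 9/65) → index 0
j=1: u_1=7/66 ∈ [0, 9/65) → index 0
j=2: u_2=13/66 ∈ [9/65, 17/65) → index 1
j=3: u_3=19/66 ∈ [17/65, 22/65) → index 2
j=4: u_4=25/66 ∈ [22/65, 28/65) → index 4
j=5: u_5=31/66 ∈ [28/65, 33/65) → index 5
j=6: u_6=37/66 ∈ [33/65, 42/65) → index 6
j=7: u_7=43/66 ∈ [42/65, 10/13) → index 7
j=8: u_8=49/66 ∈ [42/65, 10/13) → index 7
j=9: u_9=5/6 ∈ [10/13, 57/65) → index 8
j=10: u_10=61/66 ∈ [57/65, 1) → index 9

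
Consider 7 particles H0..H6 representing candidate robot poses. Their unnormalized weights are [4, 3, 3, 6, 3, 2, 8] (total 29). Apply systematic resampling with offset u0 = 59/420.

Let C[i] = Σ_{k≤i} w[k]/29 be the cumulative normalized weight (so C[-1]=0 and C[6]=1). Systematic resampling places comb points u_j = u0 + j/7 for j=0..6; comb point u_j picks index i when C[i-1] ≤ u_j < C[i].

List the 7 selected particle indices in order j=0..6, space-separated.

C = [4/29, 7/29, 10/29, 16/29, 19/29, 21/29, 1]
j=0: u_0=59/420 ∈ [4/29, 7/29) → index 1
j=1: u_1=17/60 ∈ [7/29, 10/29) → index 2
j=2: u_2=179/420 ∈ [10/29, 16/29) → index 3
j=3: u_3=239/420 ∈ [16/29, 19/29) → index 4
j=4: u_4=299/420 ∈ [19/29, 21/29) → index 5
j=5: u_5=359/420 ∈ [21/29, 1) → index 6
j=6: u_6=419/420 ∈ [21/29, 1) → index 6

1 2 3 4 5 6 6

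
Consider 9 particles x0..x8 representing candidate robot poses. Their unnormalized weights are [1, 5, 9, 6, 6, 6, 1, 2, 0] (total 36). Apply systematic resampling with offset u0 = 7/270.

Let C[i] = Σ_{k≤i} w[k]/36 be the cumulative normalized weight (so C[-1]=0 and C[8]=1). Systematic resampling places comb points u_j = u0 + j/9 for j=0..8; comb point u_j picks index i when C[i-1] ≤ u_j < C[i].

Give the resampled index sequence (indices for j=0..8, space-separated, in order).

0 1 2 2 3 3 4 5 5

C = [1/36, 1/6, 5/12, 7/12, 3/4, 11/12, 17/18, 1, 1]
j=0: u_0=7/270 ∈ [0, 1/36) → index 0
j=1: u_1=37/270 ∈ [1/36, 1/6) → index 1
j=2: u_2=67/270 ∈ [1/6, 5/12) → index 2
j=3: u_3=97/270 ∈ [1/6, 5/12) → index 2
j=4: u_4=127/270 ∈ [5/12, 7/12) → index 3
j=5: u_5=157/270 ∈ [5/12, 7/12) → index 3
j=6: u_6=187/270 ∈ [7/12, 3/4) → index 4
j=7: u_7=217/270 ∈ [3/4, 11/12) → index 5
j=8: u_8=247/270 ∈ [3/4, 11/12) → index 5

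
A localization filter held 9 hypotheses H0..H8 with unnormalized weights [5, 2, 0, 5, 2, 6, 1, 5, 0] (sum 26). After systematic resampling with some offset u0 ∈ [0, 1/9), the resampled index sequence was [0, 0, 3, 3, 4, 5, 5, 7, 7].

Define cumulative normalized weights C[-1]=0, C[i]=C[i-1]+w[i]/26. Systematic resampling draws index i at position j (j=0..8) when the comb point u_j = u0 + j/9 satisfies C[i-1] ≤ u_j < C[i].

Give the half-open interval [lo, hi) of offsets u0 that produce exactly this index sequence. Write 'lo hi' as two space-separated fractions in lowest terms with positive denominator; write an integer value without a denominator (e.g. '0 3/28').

11/234 19/234

C = [5/26, 7/26, 7/26, 6/13, 7/13, 10/13, 21/26, 1, 1]
j=0 picked index 0: u0 ∈ [0, 5/26)
j=1 picked index 0: u0 ∈ [-1/9, 19/234)
j=2 picked index 3: u0 ∈ [11/234, 28/117)
j=3 picked index 3: u0 ∈ [-5/78, 5/39)
j=4 picked index 4: u0 ∈ [2/117, 11/117)
j=5 picked index 5: u0 ∈ [-2/117, 25/117)
j=6 picked index 5: u0 ∈ [-5/39, 4/39)
j=7 picked index 7: u0 ∈ [7/234, 2/9)
j=8 picked index 7: u0 ∈ [-19/234, 1/9)
intersection: [11/234, 19/234)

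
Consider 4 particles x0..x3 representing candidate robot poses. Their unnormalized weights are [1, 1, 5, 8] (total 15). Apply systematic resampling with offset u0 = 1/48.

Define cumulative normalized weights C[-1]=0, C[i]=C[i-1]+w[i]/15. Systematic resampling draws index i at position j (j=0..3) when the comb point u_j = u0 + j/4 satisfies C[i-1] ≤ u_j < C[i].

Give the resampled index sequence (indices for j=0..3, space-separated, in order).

C = [1/15, 2/15, 7/15, 1]
j=0: u_0=1/48 ∈ [0, 1/15) → index 0
j=1: u_1=13/48 ∈ [2/15, 7/15) → index 2
j=2: u_2=25/48 ∈ [7/15, 1) → index 3
j=3: u_3=37/48 ∈ [7/15, 1) → index 3

0 2 3 3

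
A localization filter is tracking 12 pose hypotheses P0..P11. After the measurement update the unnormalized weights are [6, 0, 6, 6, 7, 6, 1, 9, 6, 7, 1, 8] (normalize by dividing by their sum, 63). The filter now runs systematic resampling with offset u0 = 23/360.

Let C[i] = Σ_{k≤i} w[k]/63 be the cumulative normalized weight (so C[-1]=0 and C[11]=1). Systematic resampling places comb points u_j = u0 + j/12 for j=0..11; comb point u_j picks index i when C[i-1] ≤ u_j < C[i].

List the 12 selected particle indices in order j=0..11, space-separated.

C = [2/21, 2/21, 4/21, 2/7, 25/63, 31/63, 32/63, 41/63, 47/63, 6/7, 55/63, 1]
j=0: u_0=23/360 ∈ [0, 2/21) → index 0
j=1: u_1=53/360 ∈ [2/21, 4/21) → index 2
j=2: u_2=83/360 ∈ [4/21, 2/7) → index 3
j=3: u_3=113/360 ∈ [2/7, 25/63) → index 4
j=4: u_4=143/360 ∈ [25/63, 31/63) → index 5
j=5: u_5=173/360 ∈ [25/63, 31/63) → index 5
j=6: u_6=203/360 ∈ [32/63, 41/63) → index 7
j=7: u_7=233/360 ∈ [32/63, 41/63) → index 7
j=8: u_8=263/360 ∈ [41/63, 47/63) → index 8
j=9: u_9=293/360 ∈ [47/63, 6/7) → index 9
j=10: u_10=323/360 ∈ [55/63, 1) → index 11
j=11: u_11=353/360 ∈ [55/63, 1) → index 11

0 2 3 4 5 5 7 7 8 9 11 11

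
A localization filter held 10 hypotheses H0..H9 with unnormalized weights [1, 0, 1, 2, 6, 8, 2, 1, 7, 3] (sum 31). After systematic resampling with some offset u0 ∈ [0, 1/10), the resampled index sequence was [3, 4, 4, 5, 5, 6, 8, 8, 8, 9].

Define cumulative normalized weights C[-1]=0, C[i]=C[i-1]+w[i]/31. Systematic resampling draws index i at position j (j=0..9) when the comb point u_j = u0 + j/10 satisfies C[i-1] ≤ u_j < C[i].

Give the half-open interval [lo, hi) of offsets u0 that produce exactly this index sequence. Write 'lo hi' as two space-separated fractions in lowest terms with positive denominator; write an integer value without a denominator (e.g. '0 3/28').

5/62 1/10

C = [1/31, 1/31, 2/31, 4/31, 10/31, 18/31, 20/31, 21/31, 28/31, 1]
j=0 picked index 3: u0 ∈ [2/31, 4/31)
j=1 picked index 4: u0 ∈ [9/310, 69/310)
j=2 picked index 4: u0 ∈ [-11/155, 19/155)
j=3 picked index 5: u0 ∈ [7/310, 87/310)
j=4 picked index 5: u0 ∈ [-12/155, 28/155)
j=5 picked index 6: u0 ∈ [5/62, 9/62)
j=6 picked index 8: u0 ∈ [12/155, 47/155)
j=7 picked index 8: u0 ∈ [-7/310, 63/310)
j=8 picked index 8: u0 ∈ [-19/155, 16/155)
j=9 picked index 9: u0 ∈ [1/310, 1/10)
intersection: [5/62, 1/10)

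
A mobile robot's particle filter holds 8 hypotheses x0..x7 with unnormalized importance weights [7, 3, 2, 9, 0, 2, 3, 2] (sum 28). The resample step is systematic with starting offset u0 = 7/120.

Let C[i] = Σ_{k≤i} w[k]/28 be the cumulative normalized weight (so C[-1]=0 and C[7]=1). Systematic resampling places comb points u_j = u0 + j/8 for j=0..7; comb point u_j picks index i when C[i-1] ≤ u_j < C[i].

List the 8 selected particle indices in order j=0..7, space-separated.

0 0 1 3 3 3 5 7

C = [1/4, 5/14, 3/7, 3/4, 3/4, 23/28, 13/14, 1]
j=0: u_0=7/120 ∈ [0, 1/4) → index 0
j=1: u_1=11/60 ∈ [0, 1/4) → index 0
j=2: u_2=37/120 ∈ [1/4, 5/14) → index 1
j=3: u_3=13/30 ∈ [3/7, 3/4) → index 3
j=4: u_4=67/120 ∈ [3/7, 3/4) → index 3
j=5: u_5=41/60 ∈ [3/7, 3/4) → index 3
j=6: u_6=97/120 ∈ [3/4, 23/28) → index 5
j=7: u_7=14/15 ∈ [13/14, 1) → index 7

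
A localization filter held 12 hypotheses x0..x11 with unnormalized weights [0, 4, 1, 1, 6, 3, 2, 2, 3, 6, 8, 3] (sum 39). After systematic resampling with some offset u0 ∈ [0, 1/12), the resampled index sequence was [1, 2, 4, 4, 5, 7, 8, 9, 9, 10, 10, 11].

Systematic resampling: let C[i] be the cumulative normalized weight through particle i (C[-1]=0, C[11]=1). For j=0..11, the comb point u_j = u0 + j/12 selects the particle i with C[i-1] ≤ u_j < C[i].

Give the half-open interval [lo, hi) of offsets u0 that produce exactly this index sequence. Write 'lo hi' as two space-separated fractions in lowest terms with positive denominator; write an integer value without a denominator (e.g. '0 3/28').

C = [0, 4/39, 5/39, 2/13, 4/13, 5/13, 17/39, 19/39, 22/39, 28/39, 12/13, 1]
j=0 picked index 1: u0 ∈ [0, 4/39)
j=1 picked index 2: u0 ∈ [1/52, 7/156)
j=2 picked index 4: u0 ∈ [-1/78, 11/78)
j=3 picked index 4: u0 ∈ [-5/52, 3/52)
j=4 picked index 5: u0 ∈ [-1/39, 2/39)
j=5 picked index 7: u0 ∈ [1/52, 11/156)
j=6 picked index 8: u0 ∈ [-1/78, 5/78)
j=7 picked index 9: u0 ∈ [-1/52, 7/52)
j=8 picked index 9: u0 ∈ [-4/39, 2/39)
j=9 picked index 10: u0 ∈ [-5/156, 9/52)
j=10 picked index 10: u0 ∈ [-3/26, 7/78)
j=11 picked index 11: u0 ∈ [1/156, 1/12)
intersection: [1/52, 7/156)

1/52 7/156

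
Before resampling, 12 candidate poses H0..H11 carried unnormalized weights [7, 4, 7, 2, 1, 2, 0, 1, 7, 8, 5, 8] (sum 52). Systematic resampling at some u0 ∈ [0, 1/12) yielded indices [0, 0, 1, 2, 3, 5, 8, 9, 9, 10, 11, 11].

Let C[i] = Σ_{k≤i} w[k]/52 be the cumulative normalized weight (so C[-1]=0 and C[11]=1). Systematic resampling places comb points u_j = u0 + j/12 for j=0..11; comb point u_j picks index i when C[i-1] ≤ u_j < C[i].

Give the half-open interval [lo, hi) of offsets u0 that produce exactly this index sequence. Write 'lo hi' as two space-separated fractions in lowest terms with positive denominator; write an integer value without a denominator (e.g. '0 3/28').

1/78 1/39

C = [7/52, 11/52, 9/26, 5/13, 21/52, 23/52, 23/52, 6/13, 31/52, 3/4, 11/13, 1]
j=0 picked index 0: u0 ∈ [0, 7/52)
j=1 picked index 0: u0 ∈ [-1/12, 2/39)
j=2 picked index 1: u0 ∈ [-5/156, 7/156)
j=3 picked index 2: u0 ∈ [-1/26, 5/52)
j=4 picked index 3: u0 ∈ [1/78, 2/39)
j=5 picked index 5: u0 ∈ [-1/78, 1/39)
j=6 picked index 8: u0 ∈ [-1/26, 5/52)
j=7 picked index 9: u0 ∈ [1/78, 1/6)
j=8 picked index 9: u0 ∈ [-11/156, 1/12)
j=9 picked index 10: u0 ∈ [0, 5/52)
j=10 picked index 11: u0 ∈ [1/78, 1/6)
j=11 picked index 11: u0 ∈ [-11/156, 1/12)
intersection: [1/78, 1/39)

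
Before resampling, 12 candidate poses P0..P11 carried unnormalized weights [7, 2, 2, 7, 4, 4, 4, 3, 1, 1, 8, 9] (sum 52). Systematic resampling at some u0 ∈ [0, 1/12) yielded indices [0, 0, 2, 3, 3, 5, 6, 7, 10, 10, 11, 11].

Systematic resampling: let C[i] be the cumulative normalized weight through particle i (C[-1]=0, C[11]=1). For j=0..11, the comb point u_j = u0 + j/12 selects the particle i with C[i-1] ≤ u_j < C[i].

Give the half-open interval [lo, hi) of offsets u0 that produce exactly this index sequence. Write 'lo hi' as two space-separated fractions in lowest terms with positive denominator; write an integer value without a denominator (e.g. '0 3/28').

1/156 1/78

C = [7/52, 9/52, 11/52, 9/26, 11/26, 1/2, 15/26, 33/52, 17/26, 35/52, 43/52, 1]
j=0 picked index 0: u0 ∈ [0, 7/52)
j=1 picked index 0: u0 ∈ [-1/12, 2/39)
j=2 picked index 2: u0 ∈ [1/156, 7/156)
j=3 picked index 3: u0 ∈ [-1/26, 5/52)
j=4 picked index 3: u0 ∈ [-19/156, 1/78)
j=5 picked index 5: u0 ∈ [1/156, 1/12)
j=6 picked index 6: u0 ∈ [0, 1/13)
j=7 picked index 7: u0 ∈ [-1/156, 2/39)
j=8 picked index 10: u0 ∈ [1/156, 25/156)
j=9 picked index 10: u0 ∈ [-1/13, 1/13)
j=10 picked index 11: u0 ∈ [-1/156, 1/6)
j=11 picked index 11: u0 ∈ [-7/78, 1/12)
intersection: [1/156, 1/78)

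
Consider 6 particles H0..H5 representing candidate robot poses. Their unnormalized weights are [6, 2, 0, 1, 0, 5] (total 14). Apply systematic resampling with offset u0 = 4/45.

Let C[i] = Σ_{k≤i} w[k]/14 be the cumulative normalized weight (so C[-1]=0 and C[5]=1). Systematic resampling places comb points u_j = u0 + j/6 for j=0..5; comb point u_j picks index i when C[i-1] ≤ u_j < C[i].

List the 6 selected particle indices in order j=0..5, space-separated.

0 0 0 3 5 5

C = [3/7, 4/7, 4/7, 9/14, 9/14, 1]
j=0: u_0=4/45 ∈ [0, 3/7) → index 0
j=1: u_1=23/90 ∈ [0, 3/7) → index 0
j=2: u_2=19/45 ∈ [0, 3/7) → index 0
j=3: u_3=53/90 ∈ [4/7, 9/14) → index 3
j=4: u_4=34/45 ∈ [9/14, 1) → index 5
j=5: u_5=83/90 ∈ [9/14, 1) → index 5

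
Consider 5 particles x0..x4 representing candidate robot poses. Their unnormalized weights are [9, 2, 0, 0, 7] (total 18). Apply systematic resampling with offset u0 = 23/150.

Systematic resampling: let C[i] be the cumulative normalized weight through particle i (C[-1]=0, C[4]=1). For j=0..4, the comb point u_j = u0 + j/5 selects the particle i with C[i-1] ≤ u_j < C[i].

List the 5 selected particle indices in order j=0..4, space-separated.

C = [1/2, 11/18, 11/18, 11/18, 1]
j=0: u_0=23/150 ∈ [0, 1/2) → index 0
j=1: u_1=53/150 ∈ [0, 1/2) → index 0
j=2: u_2=83/150 ∈ [1/2, 11/18) → index 1
j=3: u_3=113/150 ∈ [11/18, 1) → index 4
j=4: u_4=143/150 ∈ [11/18, 1) → index 4

0 0 1 4 4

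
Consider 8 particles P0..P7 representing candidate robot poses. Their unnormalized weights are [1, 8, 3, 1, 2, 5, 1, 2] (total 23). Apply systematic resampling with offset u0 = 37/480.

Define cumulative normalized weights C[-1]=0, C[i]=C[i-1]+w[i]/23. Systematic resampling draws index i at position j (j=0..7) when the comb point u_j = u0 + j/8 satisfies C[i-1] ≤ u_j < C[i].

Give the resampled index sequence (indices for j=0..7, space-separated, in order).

C = [1/23, 9/23, 12/23, 13/23, 15/23, 20/23, 21/23, 1]
j=0: u_0=37/480 ∈ [1/23, 9/23) → index 1
j=1: u_1=97/480 ∈ [1/23, 9/23) → index 1
j=2: u_2=157/480 ∈ [1/23, 9/23) → index 1
j=3: u_3=217/480 ∈ [9/23, 12/23) → index 2
j=4: u_4=277/480 ∈ [13/23, 15/23) → index 4
j=5: u_5=337/480 ∈ [15/23, 20/23) → index 5
j=6: u_6=397/480 ∈ [15/23, 20/23) → index 5
j=7: u_7=457/480 ∈ [21/23, 1) → index 7

1 1 1 2 4 5 5 7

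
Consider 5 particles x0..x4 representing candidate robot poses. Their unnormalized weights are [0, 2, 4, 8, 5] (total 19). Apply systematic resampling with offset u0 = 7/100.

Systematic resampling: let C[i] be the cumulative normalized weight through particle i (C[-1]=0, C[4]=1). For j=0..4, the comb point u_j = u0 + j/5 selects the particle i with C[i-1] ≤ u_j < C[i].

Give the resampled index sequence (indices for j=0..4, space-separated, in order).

1 2 3 3 4

C = [0, 2/19, 6/19, 14/19, 1]
j=0: u_0=7/100 ∈ [0, 2/19) → index 1
j=1: u_1=27/100 ∈ [2/19, 6/19) → index 2
j=2: u_2=47/100 ∈ [6/19, 14/19) → index 3
j=3: u_3=67/100 ∈ [6/19, 14/19) → index 3
j=4: u_4=87/100 ∈ [14/19, 1) → index 4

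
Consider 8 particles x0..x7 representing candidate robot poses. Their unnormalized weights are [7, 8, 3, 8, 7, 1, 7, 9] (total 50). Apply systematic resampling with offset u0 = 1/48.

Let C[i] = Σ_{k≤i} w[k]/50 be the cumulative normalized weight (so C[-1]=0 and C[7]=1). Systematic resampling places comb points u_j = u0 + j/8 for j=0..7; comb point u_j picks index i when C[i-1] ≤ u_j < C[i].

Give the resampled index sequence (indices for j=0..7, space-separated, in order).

0 1 1 3 4 4 6 7

C = [7/50, 3/10, 9/25, 13/25, 33/50, 17/25, 41/50, 1]
j=0: u_0=1/48 ∈ [0, 7/50) → index 0
j=1: u_1=7/48 ∈ [7/50, 3/10) → index 1
j=2: u_2=13/48 ∈ [7/50, 3/10) → index 1
j=3: u_3=19/48 ∈ [9/25, 13/25) → index 3
j=4: u_4=25/48 ∈ [13/25, 33/50) → index 4
j=5: u_5=31/48 ∈ [13/25, 33/50) → index 4
j=6: u_6=37/48 ∈ [17/25, 41/50) → index 6
j=7: u_7=43/48 ∈ [41/50, 1) → index 7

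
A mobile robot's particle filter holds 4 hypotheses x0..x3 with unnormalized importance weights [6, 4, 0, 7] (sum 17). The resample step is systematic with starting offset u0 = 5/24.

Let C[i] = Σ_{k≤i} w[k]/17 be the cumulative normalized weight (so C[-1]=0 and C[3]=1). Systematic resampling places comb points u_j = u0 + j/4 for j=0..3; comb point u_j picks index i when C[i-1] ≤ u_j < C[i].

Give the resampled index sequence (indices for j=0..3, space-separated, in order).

0 1 3 3

C = [6/17, 10/17, 10/17, 1]
j=0: u_0=5/24 ∈ [0, 6/17) → index 0
j=1: u_1=11/24 ∈ [6/17, 10/17) → index 1
j=2: u_2=17/24 ∈ [10/17, 1) → index 3
j=3: u_3=23/24 ∈ [10/17, 1) → index 3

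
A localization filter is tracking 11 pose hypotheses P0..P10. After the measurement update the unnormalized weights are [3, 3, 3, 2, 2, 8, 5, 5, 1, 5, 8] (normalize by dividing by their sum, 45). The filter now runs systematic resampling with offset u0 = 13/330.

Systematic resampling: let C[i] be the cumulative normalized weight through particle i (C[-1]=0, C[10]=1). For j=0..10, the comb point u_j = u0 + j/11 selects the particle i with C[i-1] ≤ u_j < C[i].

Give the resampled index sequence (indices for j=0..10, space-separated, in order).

C = [1/15, 2/15, 1/5, 11/45, 13/45, 7/15, 26/45, 31/45, 32/45, 37/45, 1]
j=0: u_0=13/330 ∈ [0, 1/15) → index 0
j=1: u_1=43/330 ∈ [1/15, 2/15) → index 1
j=2: u_2=73/330 ∈ [1/5, 11/45) → index 3
j=3: u_3=103/330 ∈ [13/45, 7/15) → index 5
j=4: u_4=133/330 ∈ [13/45, 7/15) → index 5
j=5: u_5=163/330 ∈ [7/15, 26/45) → index 6
j=6: u_6=193/330 ∈ [26/45, 31/45) → index 7
j=7: u_7=223/330 ∈ [26/45, 31/45) → index 7
j=8: u_8=23/30 ∈ [32/45, 37/45) → index 9
j=9: u_9=283/330 ∈ [37/45, 1) → index 10
j=10: u_10=313/330 ∈ [37/45, 1) → index 10

0 1 3 5 5 6 7 7 9 10 10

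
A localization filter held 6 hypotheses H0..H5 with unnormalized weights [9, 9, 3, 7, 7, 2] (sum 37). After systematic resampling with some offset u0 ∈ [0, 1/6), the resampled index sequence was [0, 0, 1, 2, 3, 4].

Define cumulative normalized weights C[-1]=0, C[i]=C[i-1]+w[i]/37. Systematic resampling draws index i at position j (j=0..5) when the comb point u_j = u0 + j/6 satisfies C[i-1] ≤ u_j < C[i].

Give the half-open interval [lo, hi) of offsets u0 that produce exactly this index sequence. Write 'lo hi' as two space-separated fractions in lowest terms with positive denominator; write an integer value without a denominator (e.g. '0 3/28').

C = [9/37, 18/37, 21/37, 28/37, 35/37, 1]
j=0 picked index 0: u0 ∈ [0, 9/37)
j=1 picked index 0: u0 ∈ [-1/6, 17/222)
j=2 picked index 1: u0 ∈ [-10/111, 17/111)
j=3 picked index 2: u0 ∈ [-1/74, 5/74)
j=4 picked index 3: u0 ∈ [-11/111, 10/111)
j=5 picked index 4: u0 ∈ [-17/222, 25/222)
intersection: [0, 5/74)

0 5/74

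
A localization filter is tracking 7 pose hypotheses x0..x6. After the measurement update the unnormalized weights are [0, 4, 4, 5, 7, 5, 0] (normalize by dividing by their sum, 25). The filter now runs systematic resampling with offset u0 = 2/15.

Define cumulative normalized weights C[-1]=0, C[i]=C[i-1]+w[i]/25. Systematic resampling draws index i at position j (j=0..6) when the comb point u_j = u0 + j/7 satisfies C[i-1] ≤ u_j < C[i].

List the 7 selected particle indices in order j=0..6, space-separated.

C = [0, 4/25, 8/25, 13/25, 4/5, 1, 1]
j=0: u_0=2/15 ∈ [0, 4/25) → index 1
j=1: u_1=29/105 ∈ [4/25, 8/25) → index 2
j=2: u_2=44/105 ∈ [8/25, 13/25) → index 3
j=3: u_3=59/105 ∈ [13/25, 4/5) → index 4
j=4: u_4=74/105 ∈ [13/25, 4/5) → index 4
j=5: u_5=89/105 ∈ [4/5, 1) → index 5
j=6: u_6=104/105 ∈ [4/5, 1) → index 5

1 2 3 4 4 5 5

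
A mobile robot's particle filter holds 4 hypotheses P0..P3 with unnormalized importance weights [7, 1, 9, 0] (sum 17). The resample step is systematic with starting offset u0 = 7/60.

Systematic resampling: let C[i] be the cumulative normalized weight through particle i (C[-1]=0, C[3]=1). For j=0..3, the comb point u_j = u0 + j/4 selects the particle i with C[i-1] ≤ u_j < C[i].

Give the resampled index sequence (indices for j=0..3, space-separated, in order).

0 0 2 2

C = [7/17, 8/17, 1, 1]
j=0: u_0=7/60 ∈ [0, 7/17) → index 0
j=1: u_1=11/30 ∈ [0, 7/17) → index 0
j=2: u_2=37/60 ∈ [8/17, 1) → index 2
j=3: u_3=13/15 ∈ [8/17, 1) → index 2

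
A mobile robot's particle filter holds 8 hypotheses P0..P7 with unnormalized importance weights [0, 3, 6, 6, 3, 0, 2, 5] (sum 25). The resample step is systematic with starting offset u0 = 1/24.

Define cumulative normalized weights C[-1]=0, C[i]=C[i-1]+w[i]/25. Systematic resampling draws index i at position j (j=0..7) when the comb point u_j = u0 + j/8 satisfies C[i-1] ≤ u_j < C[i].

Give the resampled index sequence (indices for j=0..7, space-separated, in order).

C = [0, 3/25, 9/25, 3/5, 18/25, 18/25, 4/5, 1]
j=0: u_0=1/24 ∈ [0, 3/25) → index 1
j=1: u_1=1/6 ∈ [3/25, 9/25) → index 2
j=2: u_2=7/24 ∈ [3/25, 9/25) → index 2
j=3: u_3=5/12 ∈ [9/25, 3/5) → index 3
j=4: u_4=13/24 ∈ [9/25, 3/5) → index 3
j=5: u_5=2/3 ∈ [3/5, 18/25) → index 4
j=6: u_6=19/24 ∈ [18/25, 4/5) → index 6
j=7: u_7=11/12 ∈ [4/5, 1) → index 7

1 2 2 3 3 4 6 7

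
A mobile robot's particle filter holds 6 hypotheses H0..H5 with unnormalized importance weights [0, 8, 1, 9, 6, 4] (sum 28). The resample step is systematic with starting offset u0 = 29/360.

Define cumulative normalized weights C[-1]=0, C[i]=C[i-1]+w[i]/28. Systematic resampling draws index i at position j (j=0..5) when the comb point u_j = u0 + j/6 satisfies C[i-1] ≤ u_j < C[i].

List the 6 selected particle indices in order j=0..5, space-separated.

C = [0, 2/7, 9/28, 9/14, 6/7, 1]
j=0: u_0=29/360 ∈ [0, 2/7) → index 1
j=1: u_1=89/360 ∈ [0, 2/7) → index 1
j=2: u_2=149/360 ∈ [9/28, 9/14) → index 3
j=3: u_3=209/360 ∈ [9/28, 9/14) → index 3
j=4: u_4=269/360 ∈ [9/14, 6/7) → index 4
j=5: u_5=329/360 ∈ [6/7, 1) → index 5

1 1 3 3 4 5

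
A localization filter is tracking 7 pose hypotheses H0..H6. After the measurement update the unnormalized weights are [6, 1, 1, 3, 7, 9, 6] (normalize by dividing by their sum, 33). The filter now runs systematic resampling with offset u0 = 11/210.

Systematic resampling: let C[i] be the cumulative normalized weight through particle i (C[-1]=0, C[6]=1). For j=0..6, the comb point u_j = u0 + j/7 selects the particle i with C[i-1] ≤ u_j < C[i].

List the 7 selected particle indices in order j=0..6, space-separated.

0 1 4 4 5 5 6

C = [2/11, 7/33, 8/33, 1/3, 6/11, 9/11, 1]
j=0: u_0=11/210 ∈ [0, 2/11) → index 0
j=1: u_1=41/210 ∈ [2/11, 7/33) → index 1
j=2: u_2=71/210 ∈ [1/3, 6/11) → index 4
j=3: u_3=101/210 ∈ [1/3, 6/11) → index 4
j=4: u_4=131/210 ∈ [6/11, 9/11) → index 5
j=5: u_5=23/30 ∈ [6/11, 9/11) → index 5
j=6: u_6=191/210 ∈ [9/11, 1) → index 6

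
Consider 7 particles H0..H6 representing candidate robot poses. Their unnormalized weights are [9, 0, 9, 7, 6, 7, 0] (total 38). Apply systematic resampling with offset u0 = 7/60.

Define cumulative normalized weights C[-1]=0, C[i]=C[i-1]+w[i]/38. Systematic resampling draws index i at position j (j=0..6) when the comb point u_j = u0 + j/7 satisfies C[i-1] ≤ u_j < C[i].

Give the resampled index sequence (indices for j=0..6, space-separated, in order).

0 2 2 3 4 5 5

C = [9/38, 9/38, 9/19, 25/38, 31/38, 1, 1]
j=0: u_0=7/60 ∈ [0, 9/38) → index 0
j=1: u_1=109/420 ∈ [9/38, 9/19) → index 2
j=2: u_2=169/420 ∈ [9/38, 9/19) → index 2
j=3: u_3=229/420 ∈ [9/19, 25/38) → index 3
j=4: u_4=289/420 ∈ [25/38, 31/38) → index 4
j=5: u_5=349/420 ∈ [31/38, 1) → index 5
j=6: u_6=409/420 ∈ [31/38, 1) → index 5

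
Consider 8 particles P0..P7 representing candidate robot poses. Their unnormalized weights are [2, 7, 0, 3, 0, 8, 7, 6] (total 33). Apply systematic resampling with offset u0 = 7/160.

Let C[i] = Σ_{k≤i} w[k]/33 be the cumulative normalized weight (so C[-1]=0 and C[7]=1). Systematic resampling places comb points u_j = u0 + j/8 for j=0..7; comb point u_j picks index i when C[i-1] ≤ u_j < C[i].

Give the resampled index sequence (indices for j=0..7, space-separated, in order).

C = [2/33, 3/11, 3/11, 4/11, 4/11, 20/33, 9/11, 1]
j=0: u_0=7/160 ∈ [0, 2/33) → index 0
j=1: u_1=27/160 ∈ [2/33, 3/11) → index 1
j=2: u_2=47/160 ∈ [3/11, 4/11) → index 3
j=3: u_3=67/160 ∈ [4/11, 20/33) → index 5
j=4: u_4=87/160 ∈ [4/11, 20/33) → index 5
j=5: u_5=107/160 ∈ [20/33, 9/11) → index 6
j=6: u_6=127/160 ∈ [20/33, 9/11) → index 6
j=7: u_7=147/160 ∈ [9/11, 1) → index 7

0 1 3 5 5 6 6 7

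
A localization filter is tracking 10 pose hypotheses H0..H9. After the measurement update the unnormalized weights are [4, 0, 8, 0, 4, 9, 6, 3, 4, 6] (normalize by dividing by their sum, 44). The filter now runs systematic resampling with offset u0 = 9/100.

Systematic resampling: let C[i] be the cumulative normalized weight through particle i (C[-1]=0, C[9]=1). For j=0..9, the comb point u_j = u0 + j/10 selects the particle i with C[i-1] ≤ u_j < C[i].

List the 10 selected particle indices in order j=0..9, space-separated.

C = [1/11, 1/11, 3/11, 3/11, 4/11, 25/44, 31/44, 17/22, 19/22, 1]
j=0: u_0=9/100 ∈ [0, 1/11) → index 0
j=1: u_1=19/100 ∈ [1/11, 3/11) → index 2
j=2: u_2=29/100 ∈ [3/11, 4/11) → index 4
j=3: u_3=39/100 ∈ [4/11, 25/44) → index 5
j=4: u_4=49/100 ∈ [4/11, 25/44) → index 5
j=5: u_5=59/100 ∈ [25/44, 31/44) → index 6
j=6: u_6=69/100 ∈ [25/44, 31/44) → index 6
j=7: u_7=79/100 ∈ [17/22, 19/22) → index 8
j=8: u_8=89/100 ∈ [19/22, 1) → index 9
j=9: u_9=99/100 ∈ [19/22, 1) → index 9

0 2 4 5 5 6 6 8 9 9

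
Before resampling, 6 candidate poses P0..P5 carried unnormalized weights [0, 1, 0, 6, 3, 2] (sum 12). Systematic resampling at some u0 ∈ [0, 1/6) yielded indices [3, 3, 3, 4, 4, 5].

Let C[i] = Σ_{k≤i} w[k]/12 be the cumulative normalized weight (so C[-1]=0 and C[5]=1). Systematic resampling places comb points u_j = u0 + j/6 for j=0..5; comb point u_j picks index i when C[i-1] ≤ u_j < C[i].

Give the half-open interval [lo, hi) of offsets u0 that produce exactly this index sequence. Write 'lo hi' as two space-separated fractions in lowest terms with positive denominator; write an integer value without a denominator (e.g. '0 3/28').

1/12 1/6

C = [0, 1/12, 1/12, 7/12, 5/6, 1]
j=0 picked index 3: u0 ∈ [1/12, 7/12)
j=1 picked index 3: u0 ∈ [-1/12, 5/12)
j=2 picked index 3: u0 ∈ [-1/4, 1/4)
j=3 picked index 4: u0 ∈ [1/12, 1/3)
j=4 picked index 4: u0 ∈ [-1/12, 1/6)
j=5 picked index 5: u0 ∈ [0, 1/6)
intersection: [1/12, 1/6)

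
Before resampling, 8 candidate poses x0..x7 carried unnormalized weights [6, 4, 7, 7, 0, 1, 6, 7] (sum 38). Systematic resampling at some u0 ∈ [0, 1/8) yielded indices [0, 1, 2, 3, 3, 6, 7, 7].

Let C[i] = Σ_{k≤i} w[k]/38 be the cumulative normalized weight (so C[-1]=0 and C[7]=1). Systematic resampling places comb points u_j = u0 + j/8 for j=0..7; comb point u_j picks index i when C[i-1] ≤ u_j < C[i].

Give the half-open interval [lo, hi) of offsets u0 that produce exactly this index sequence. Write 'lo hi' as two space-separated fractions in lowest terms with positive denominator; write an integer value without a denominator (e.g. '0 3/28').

11/152 1/8

C = [3/19, 5/19, 17/38, 12/19, 12/19, 25/38, 31/38, 1]
j=0 picked index 0: u0 ∈ [0, 3/19)
j=1 picked index 1: u0 ∈ [5/152, 21/152)
j=2 picked index 2: u0 ∈ [1/76, 15/76)
j=3 picked index 3: u0 ∈ [11/152, 39/152)
j=4 picked index 3: u0 ∈ [-1/19, 5/38)
j=5 picked index 6: u0 ∈ [5/152, 29/152)
j=6 picked index 7: u0 ∈ [5/76, 1/4)
j=7 picked index 7: u0 ∈ [-9/152, 1/8)
intersection: [11/152, 1/8)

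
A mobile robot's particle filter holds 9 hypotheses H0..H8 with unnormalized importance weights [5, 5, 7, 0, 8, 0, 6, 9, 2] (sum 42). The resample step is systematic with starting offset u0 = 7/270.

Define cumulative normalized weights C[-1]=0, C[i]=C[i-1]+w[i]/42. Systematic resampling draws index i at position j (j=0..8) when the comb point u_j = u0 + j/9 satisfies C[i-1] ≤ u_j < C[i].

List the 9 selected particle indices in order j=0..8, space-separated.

C = [5/42, 5/21, 17/42, 17/42, 25/42, 25/42, 31/42, 20/21, 1]
j=0: u_0=7/270 ∈ [0, 5/42) → index 0
j=1: u_1=37/270 ∈ [5/42, 5/21) → index 1
j=2: u_2=67/270 ∈ [5/21, 17/42) → index 2
j=3: u_3=97/270 ∈ [5/21, 17/42) → index 2
j=4: u_4=127/270 ∈ [17/42, 25/42) → index 4
j=5: u_5=157/270 ∈ [17/42, 25/42) → index 4
j=6: u_6=187/270 ∈ [25/42, 31/42) → index 6
j=7: u_7=217/270 ∈ [31/42, 20/21) → index 7
j=8: u_8=247/270 ∈ [31/42, 20/21) → index 7

0 1 2 2 4 4 6 7 7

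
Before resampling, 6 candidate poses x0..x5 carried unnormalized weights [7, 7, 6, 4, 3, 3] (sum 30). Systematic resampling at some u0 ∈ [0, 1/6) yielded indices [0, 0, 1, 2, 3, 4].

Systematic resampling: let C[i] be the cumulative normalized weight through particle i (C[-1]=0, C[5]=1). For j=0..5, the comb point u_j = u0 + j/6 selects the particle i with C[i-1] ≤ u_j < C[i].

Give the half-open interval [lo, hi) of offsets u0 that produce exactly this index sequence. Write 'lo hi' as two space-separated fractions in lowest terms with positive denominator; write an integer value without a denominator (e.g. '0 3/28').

0 1/15

C = [7/30, 7/15, 2/3, 4/5, 9/10, 1]
j=0 picked index 0: u0 ∈ [0, 7/30)
j=1 picked index 0: u0 ∈ [-1/6, 1/15)
j=2 picked index 1: u0 ∈ [-1/10, 2/15)
j=3 picked index 2: u0 ∈ [-1/30, 1/6)
j=4 picked index 3: u0 ∈ [0, 2/15)
j=5 picked index 4: u0 ∈ [-1/30, 1/15)
intersection: [0, 1/15)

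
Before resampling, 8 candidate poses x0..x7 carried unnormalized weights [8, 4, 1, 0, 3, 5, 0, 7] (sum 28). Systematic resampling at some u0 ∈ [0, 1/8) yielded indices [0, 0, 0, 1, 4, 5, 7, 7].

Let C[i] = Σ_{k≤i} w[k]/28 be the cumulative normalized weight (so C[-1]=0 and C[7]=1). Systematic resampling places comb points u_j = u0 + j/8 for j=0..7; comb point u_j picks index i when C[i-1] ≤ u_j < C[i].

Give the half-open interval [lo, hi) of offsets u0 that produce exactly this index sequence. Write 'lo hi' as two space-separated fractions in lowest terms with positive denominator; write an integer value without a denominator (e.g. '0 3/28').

0 1/28

C = [2/7, 3/7, 13/28, 13/28, 4/7, 3/4, 3/4, 1]
j=0 picked index 0: u0 ∈ [0, 2/7)
j=1 picked index 0: u0 ∈ [-1/8, 9/56)
j=2 picked index 0: u0 ∈ [-1/4, 1/28)
j=3 picked index 1: u0 ∈ [-5/56, 3/56)
j=4 picked index 4: u0 ∈ [-1/28, 1/14)
j=5 picked index 5: u0 ∈ [-3/56, 1/8)
j=6 picked index 7: u0 ∈ [0, 1/4)
j=7 picked index 7: u0 ∈ [-1/8, 1/8)
intersection: [0, 1/28)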